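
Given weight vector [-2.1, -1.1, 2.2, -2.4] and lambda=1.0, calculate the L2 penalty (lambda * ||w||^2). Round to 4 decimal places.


Squaring each weight:
(-2.1)^2 = 4.41
(-1.1)^2 = 1.21
2.2^2 = 4.84
(-2.4)^2 = 5.76
Sum of squares = 16.22
Penalty = 1.0 * 16.22 = 16.2200

16.2200


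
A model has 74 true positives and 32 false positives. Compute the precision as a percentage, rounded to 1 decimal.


Precision = TP / (TP + FP) * 100
= 74 / (74 + 32)
= 74 / 106
= 0.6981
= 69.8%

69.8


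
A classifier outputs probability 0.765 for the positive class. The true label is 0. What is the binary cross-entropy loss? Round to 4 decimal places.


For y=0: Loss = -log(1-p)
= -log(1 - 0.765)
= -log(0.235)
= -(-1.4482)
= 1.4482

1.4482


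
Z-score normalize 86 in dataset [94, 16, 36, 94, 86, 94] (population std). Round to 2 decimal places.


Mean = (94 + 16 + 36 + 94 + 86 + 94) / 6 = 70.0
Variance = sum((x_i - mean)^2) / n = 1009.3333
Std = sqrt(1009.3333) = 31.77
Z = (x - mean) / std
= (86 - 70.0) / 31.77
= 16.0 / 31.77
= 0.50

0.50


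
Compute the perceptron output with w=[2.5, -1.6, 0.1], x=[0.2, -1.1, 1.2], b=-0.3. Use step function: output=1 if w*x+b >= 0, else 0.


z = w . x + b
= 2.5*0.2 + -1.6*-1.1 + 0.1*1.2 + -0.3
= 0.5 + 1.76 + 0.12 + -0.3
= 2.38 + -0.3
= 2.08
Since z = 2.08 >= 0, output = 1

1


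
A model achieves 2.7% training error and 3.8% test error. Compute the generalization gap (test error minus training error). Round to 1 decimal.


Generalization gap = test_error - train_error
= 3.8 - 2.7
= 1.1%
A small gap suggests good generalization.

1.1


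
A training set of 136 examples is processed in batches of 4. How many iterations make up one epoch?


Iterations per epoch = dataset_size / batch_size
= 136 / 4
= 34

34


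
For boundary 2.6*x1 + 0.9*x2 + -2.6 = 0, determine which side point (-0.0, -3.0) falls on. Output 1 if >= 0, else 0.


Compute 2.6 * -0.0 + 0.9 * -3.0 + -2.6
= -0.0 + -2.7 + -2.6
= -5.3
Since -5.3 < 0, the point is on the negative side.

0


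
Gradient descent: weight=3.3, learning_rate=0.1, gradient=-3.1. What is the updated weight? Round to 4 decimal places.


w_new = w_old - lr * gradient
= 3.3 - 0.1 * -3.1
= 3.3 - (-0.31)
= 3.6100

3.6100


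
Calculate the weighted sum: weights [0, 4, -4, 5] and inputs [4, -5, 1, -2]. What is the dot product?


Element-wise products:
0 * 4 = 0
4 * -5 = -20
-4 * 1 = -4
5 * -2 = -10
Sum = 0 + -20 + -4 + -10
= -34

-34


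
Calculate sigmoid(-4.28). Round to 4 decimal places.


sigmoid(z) = 1 / (1 + exp(-z))
exp(-(-4.28)) = exp(4.28) = 72.2404
1 + 72.2404 = 73.2404
1 / 73.2404 = 0.0137

0.0137


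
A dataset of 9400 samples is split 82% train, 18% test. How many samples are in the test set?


Train samples = 9400 * 82% = 7708
Test samples = 9400 - 7708
= 1692

1692


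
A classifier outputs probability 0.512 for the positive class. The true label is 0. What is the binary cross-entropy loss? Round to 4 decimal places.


For y=0: Loss = -log(1-p)
= -log(1 - 0.512)
= -log(0.488)
= -(-0.7174)
= 0.7174

0.7174


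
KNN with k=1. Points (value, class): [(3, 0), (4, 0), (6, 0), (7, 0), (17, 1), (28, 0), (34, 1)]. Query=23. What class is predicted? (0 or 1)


Distances from query 23:
Point 28 (class 0): distance = 5
K=1 nearest neighbors: classes = [0]
Votes for class 1: 0 / 1
Majority vote => class 0

0


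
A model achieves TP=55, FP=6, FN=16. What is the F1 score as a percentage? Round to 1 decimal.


Precision = TP / (TP + FP) = 55 / 61 = 0.9016
Recall = TP / (TP + FN) = 55 / 71 = 0.7746
F1 = 2 * P * R / (P + R)
= 2 * 0.9016 * 0.7746 / (0.9016 + 0.7746)
= 1.3969 / 1.6763
= 0.8333
As percentage: 83.3%

83.3


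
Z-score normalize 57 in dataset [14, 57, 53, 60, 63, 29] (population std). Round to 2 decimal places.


Mean = (14 + 57 + 53 + 60 + 63 + 29) / 6 = 46.0
Variance = sum((x_i - mean)^2) / n = 328.0
Std = sqrt(328.0) = 18.1108
Z = (x - mean) / std
= (57 - 46.0) / 18.1108
= 11.0 / 18.1108
= 0.61

0.61


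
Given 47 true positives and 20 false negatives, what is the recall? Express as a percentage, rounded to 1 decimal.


Recall = TP / (TP + FN) * 100
= 47 / (47 + 20)
= 47 / 67
= 0.7015
= 70.1%

70.1


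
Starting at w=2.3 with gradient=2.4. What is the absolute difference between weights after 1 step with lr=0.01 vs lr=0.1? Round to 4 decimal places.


With lr=0.01: w_new = 2.3 - 0.01 * 2.4 = 2.276
With lr=0.1: w_new = 2.3 - 0.1 * 2.4 = 2.06
Absolute difference = |2.276 - 2.06|
= 0.2160

0.2160


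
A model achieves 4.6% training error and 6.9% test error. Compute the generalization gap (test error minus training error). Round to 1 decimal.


Generalization gap = test_error - train_error
= 6.9 - 4.6
= 2.3%
A moderate gap.

2.3


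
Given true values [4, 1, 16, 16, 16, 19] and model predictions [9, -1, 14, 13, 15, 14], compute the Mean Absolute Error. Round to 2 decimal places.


Absolute errors: [5, 2, 2, 3, 1, 5]
Sum of absolute errors = 18
MAE = 18 / 6 = 3.00

3.00


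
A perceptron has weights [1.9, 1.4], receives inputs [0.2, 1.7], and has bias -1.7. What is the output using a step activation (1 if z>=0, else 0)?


z = w . x + b
= 1.9*0.2 + 1.4*1.7 + -1.7
= 0.38 + 2.38 + -1.7
= 2.76 + -1.7
= 1.06
Since z = 1.06 >= 0, output = 1

1


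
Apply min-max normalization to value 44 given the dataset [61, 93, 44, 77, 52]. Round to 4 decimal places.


Min = 44, Max = 93
Range = 93 - 44 = 49
Scaled = (x - min) / (max - min)
= (44 - 44) / 49
= 0 / 49
= 0.0000

0.0000


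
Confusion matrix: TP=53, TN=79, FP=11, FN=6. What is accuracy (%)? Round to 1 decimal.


Accuracy = (TP + TN) / (TP + TN + FP + FN) * 100
= (53 + 79) / (53 + 79 + 11 + 6)
= 132 / 149
= 0.8859
= 88.6%

88.6


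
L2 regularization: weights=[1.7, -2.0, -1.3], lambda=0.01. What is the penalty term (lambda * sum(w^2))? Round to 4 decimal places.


Squaring each weight:
1.7^2 = 2.89
(-2.0)^2 = 4.0
(-1.3)^2 = 1.69
Sum of squares = 8.58
Penalty = 0.01 * 8.58 = 0.0858

0.0858


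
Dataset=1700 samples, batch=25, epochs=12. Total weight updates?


Iterations per epoch = 1700 / 25 = 68
Total updates = iterations_per_epoch * epochs
= 68 * 12
= 816

816


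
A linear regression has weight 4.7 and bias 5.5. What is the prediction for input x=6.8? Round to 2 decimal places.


y = 4.7 * 6.8 + (5.5)
= 31.96 + (5.5)
= 37.46

37.46


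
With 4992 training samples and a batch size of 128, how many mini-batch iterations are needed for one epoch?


Iterations per epoch = dataset_size / batch_size
= 4992 / 128
= 39

39


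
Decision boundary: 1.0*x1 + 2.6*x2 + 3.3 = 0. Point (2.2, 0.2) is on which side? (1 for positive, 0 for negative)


Compute 1.0 * 2.2 + 2.6 * 0.2 + 3.3
= 2.2 + 0.52 + 3.3
= 6.02
Since 6.02 >= 0, the point is on the positive side.

1


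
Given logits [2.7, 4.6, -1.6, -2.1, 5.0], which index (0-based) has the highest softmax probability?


Softmax is a monotonic transformation, so it preserves the argmax.
We need to find the index of the maximum logit.
Index 0: 2.7
Index 1: 4.6
Index 2: -1.6
Index 3: -2.1
Index 4: 5.0
Maximum logit = 5.0 at index 4

4


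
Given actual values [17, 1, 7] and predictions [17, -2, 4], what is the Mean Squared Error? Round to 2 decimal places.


Differences: [0, 3, 3]
Squared errors: [0, 9, 9]
Sum of squared errors = 18
MSE = 18 / 3 = 6.00

6.00


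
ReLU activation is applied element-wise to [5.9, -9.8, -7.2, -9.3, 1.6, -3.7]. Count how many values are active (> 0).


ReLU(x) = max(0, x) for each element:
ReLU(5.9) = 5.9
ReLU(-9.8) = 0
ReLU(-7.2) = 0
ReLU(-9.3) = 0
ReLU(1.6) = 1.6
ReLU(-3.7) = 0
Active neurons (>0): 2

2


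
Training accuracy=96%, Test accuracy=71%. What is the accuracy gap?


Gap = train_accuracy - test_accuracy
= 96 - 71
= 25%
This large gap strongly indicates overfitting.

25


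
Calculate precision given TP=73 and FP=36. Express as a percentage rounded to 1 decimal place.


Precision = TP / (TP + FP) * 100
= 73 / (73 + 36)
= 73 / 109
= 0.6697
= 67.0%

67.0


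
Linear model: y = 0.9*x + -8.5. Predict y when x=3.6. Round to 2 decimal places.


y = 0.9 * 3.6 + (-8.5)
= 3.24 + (-8.5)
= -5.26

-5.26


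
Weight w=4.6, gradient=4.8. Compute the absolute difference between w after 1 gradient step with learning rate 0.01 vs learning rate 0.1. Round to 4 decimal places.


With lr=0.01: w_new = 4.6 - 0.01 * 4.8 = 4.552
With lr=0.1: w_new = 4.6 - 0.1 * 4.8 = 4.12
Absolute difference = |4.552 - 4.12|
= 0.4320

0.4320


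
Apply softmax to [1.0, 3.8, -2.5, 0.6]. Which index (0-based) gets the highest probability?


Softmax is a monotonic transformation, so it preserves the argmax.
We need to find the index of the maximum logit.
Index 0: 1.0
Index 1: 3.8
Index 2: -2.5
Index 3: 0.6
Maximum logit = 3.8 at index 1

1


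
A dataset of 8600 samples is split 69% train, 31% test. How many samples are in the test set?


Train samples = 8600 * 69% = 5934
Test samples = 8600 - 5934
= 2666

2666


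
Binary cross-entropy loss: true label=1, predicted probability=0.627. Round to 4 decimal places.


For y=1: Loss = -log(p)
= -log(0.627)
= -(-0.4668)
= 0.4668

0.4668


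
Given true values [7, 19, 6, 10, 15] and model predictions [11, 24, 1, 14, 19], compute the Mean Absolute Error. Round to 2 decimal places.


Absolute errors: [4, 5, 5, 4, 4]
Sum of absolute errors = 22
MAE = 22 / 5 = 4.40

4.40


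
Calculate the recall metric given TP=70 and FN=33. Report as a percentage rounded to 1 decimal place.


Recall = TP / (TP + FN) * 100
= 70 / (70 + 33)
= 70 / 103
= 0.6796
= 68.0%

68.0


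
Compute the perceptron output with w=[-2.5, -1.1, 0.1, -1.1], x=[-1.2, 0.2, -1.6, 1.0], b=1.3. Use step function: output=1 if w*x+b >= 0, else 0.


z = w . x + b
= -2.5*-1.2 + -1.1*0.2 + 0.1*-1.6 + -1.1*1.0 + 1.3
= 3.0 + -0.22 + -0.16 + -1.1 + 1.3
= 1.52 + 1.3
= 2.82
Since z = 2.82 >= 0, output = 1

1


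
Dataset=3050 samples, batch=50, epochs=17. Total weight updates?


Iterations per epoch = 3050 / 50 = 61
Total updates = iterations_per_epoch * epochs
= 61 * 17
= 1037

1037


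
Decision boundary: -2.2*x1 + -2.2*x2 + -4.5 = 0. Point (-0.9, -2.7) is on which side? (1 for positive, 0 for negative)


Compute -2.2 * -0.9 + -2.2 * -2.7 + -4.5
= 1.98 + 5.94 + -4.5
= 3.42
Since 3.42 >= 0, the point is on the positive side.

1


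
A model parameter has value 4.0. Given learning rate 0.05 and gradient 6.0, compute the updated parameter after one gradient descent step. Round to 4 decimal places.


w_new = w_old - lr * gradient
= 4.0 - 0.05 * 6.0
= 4.0 - (0.3)
= 3.7000

3.7000


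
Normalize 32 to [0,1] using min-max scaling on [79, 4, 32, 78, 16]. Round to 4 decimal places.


Min = 4, Max = 79
Range = 79 - 4 = 75
Scaled = (x - min) / (max - min)
= (32 - 4) / 75
= 28 / 75
= 0.3733

0.3733


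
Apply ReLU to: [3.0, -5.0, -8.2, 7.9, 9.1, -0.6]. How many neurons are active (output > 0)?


ReLU(x) = max(0, x) for each element:
ReLU(3.0) = 3.0
ReLU(-5.0) = 0
ReLU(-8.2) = 0
ReLU(7.9) = 7.9
ReLU(9.1) = 9.1
ReLU(-0.6) = 0
Active neurons (>0): 3

3


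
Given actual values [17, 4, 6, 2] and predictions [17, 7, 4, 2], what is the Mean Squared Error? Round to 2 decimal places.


Differences: [0, -3, 2, 0]
Squared errors: [0, 9, 4, 0]
Sum of squared errors = 13
MSE = 13 / 4 = 3.25

3.25


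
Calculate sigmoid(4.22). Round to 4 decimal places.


sigmoid(z) = 1 / (1 + exp(-z))
exp(-(4.22)) = exp(-4.22) = 0.0147
1 + 0.0147 = 1.0147
1 / 1.0147 = 0.9855

0.9855


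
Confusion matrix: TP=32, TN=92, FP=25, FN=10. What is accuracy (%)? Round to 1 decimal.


Accuracy = (TP + TN) / (TP + TN + FP + FN) * 100
= (32 + 92) / (32 + 92 + 25 + 10)
= 124 / 159
= 0.7799
= 78.0%

78.0


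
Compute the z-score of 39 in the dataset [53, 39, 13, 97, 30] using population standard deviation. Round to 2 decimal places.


Mean = (53 + 39 + 13 + 97 + 30) / 5 = 46.4
Variance = sum((x_i - mean)^2) / n = 808.64
Std = sqrt(808.64) = 28.4366
Z = (x - mean) / std
= (39 - 46.4) / 28.4366
= -7.4 / 28.4366
= -0.26

-0.26


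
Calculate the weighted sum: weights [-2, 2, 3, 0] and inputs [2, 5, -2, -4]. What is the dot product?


Element-wise products:
-2 * 2 = -4
2 * 5 = 10
3 * -2 = -6
0 * -4 = 0
Sum = -4 + 10 + -6 + 0
= 0

0


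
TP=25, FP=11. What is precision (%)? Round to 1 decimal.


Precision = TP / (TP + FP) * 100
= 25 / (25 + 11)
= 25 / 36
= 0.6944
= 69.4%

69.4


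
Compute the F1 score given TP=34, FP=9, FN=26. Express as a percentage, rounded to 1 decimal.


Precision = TP / (TP + FP) = 34 / 43 = 0.7907
Recall = TP / (TP + FN) = 34 / 60 = 0.5667
F1 = 2 * P * R / (P + R)
= 2 * 0.7907 * 0.5667 / (0.7907 + 0.5667)
= 0.8961 / 1.3574
= 0.6602
As percentage: 66.0%

66.0


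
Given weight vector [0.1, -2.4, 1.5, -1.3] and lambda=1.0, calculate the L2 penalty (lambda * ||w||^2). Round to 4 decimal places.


Squaring each weight:
0.1^2 = 0.01
(-2.4)^2 = 5.76
1.5^2 = 2.25
(-1.3)^2 = 1.69
Sum of squares = 9.71
Penalty = 1.0 * 9.71 = 9.7100

9.7100


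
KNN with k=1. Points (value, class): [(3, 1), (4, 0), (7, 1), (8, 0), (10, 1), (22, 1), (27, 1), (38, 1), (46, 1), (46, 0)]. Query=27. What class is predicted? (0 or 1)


Distances from query 27:
Point 27 (class 1): distance = 0
K=1 nearest neighbors: classes = [1]
Votes for class 1: 1 / 1
Majority vote => class 1

1


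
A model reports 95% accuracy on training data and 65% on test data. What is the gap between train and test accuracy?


Gap = train_accuracy - test_accuracy
= 95 - 65
= 30%
This large gap strongly indicates overfitting.

30


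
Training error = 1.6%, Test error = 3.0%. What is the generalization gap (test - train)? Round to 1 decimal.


Generalization gap = test_error - train_error
= 3.0 - 1.6
= 1.4%
A small gap suggests good generalization.

1.4


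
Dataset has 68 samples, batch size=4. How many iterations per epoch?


Iterations per epoch = dataset_size / batch_size
= 68 / 4
= 17

17


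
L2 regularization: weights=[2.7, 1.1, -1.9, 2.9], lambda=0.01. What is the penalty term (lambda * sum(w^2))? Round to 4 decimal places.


Squaring each weight:
2.7^2 = 7.29
1.1^2 = 1.21
(-1.9)^2 = 3.61
2.9^2 = 8.41
Sum of squares = 20.52
Penalty = 0.01 * 20.52 = 0.2052

0.2052


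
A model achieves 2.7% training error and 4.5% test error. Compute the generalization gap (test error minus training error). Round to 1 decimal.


Generalization gap = test_error - train_error
= 4.5 - 2.7
= 1.8%
A small gap suggests good generalization.

1.8


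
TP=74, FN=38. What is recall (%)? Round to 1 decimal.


Recall = TP / (TP + FN) * 100
= 74 / (74 + 38)
= 74 / 112
= 0.6607
= 66.1%

66.1


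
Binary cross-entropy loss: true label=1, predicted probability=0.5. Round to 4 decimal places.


For y=1: Loss = -log(p)
= -log(0.5)
= -(-0.6931)
= 0.6931

0.6931


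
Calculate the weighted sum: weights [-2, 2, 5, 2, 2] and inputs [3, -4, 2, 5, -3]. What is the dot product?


Element-wise products:
-2 * 3 = -6
2 * -4 = -8
5 * 2 = 10
2 * 5 = 10
2 * -3 = -6
Sum = -6 + -8 + 10 + 10 + -6
= 0

0


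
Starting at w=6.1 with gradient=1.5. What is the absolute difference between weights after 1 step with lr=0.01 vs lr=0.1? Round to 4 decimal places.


With lr=0.01: w_new = 6.1 - 0.01 * 1.5 = 6.085
With lr=0.1: w_new = 6.1 - 0.1 * 1.5 = 5.95
Absolute difference = |6.085 - 5.95|
= 0.1350

0.1350


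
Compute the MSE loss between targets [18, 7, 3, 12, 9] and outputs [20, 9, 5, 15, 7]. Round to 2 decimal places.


Differences: [-2, -2, -2, -3, 2]
Squared errors: [4, 4, 4, 9, 4]
Sum of squared errors = 25
MSE = 25 / 5 = 5.00

5.00


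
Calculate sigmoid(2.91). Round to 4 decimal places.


sigmoid(z) = 1 / (1 + exp(-z))
exp(-(2.91)) = exp(-2.91) = 0.0545
1 + 0.0545 = 1.0545
1 / 1.0545 = 0.9483

0.9483


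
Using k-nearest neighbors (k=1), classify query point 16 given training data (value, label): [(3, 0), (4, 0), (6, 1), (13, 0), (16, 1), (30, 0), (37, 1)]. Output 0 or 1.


Distances from query 16:
Point 16 (class 1): distance = 0
K=1 nearest neighbors: classes = [1]
Votes for class 1: 1 / 1
Majority vote => class 1

1


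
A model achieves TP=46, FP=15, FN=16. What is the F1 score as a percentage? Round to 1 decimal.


Precision = TP / (TP + FP) = 46 / 61 = 0.7541
Recall = TP / (TP + FN) = 46 / 62 = 0.7419
F1 = 2 * P * R / (P + R)
= 2 * 0.7541 * 0.7419 / (0.7541 + 0.7419)
= 1.119 / 1.496
= 0.748
As percentage: 74.8%

74.8


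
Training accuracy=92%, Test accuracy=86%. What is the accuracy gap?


Gap = train_accuracy - test_accuracy
= 92 - 86
= 6%
This moderate gap may indicate mild overfitting.

6


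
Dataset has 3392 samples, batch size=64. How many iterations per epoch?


Iterations per epoch = dataset_size / batch_size
= 3392 / 64
= 53

53


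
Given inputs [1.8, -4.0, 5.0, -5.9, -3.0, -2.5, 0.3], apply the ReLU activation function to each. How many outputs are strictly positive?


ReLU(x) = max(0, x) for each element:
ReLU(1.8) = 1.8
ReLU(-4.0) = 0
ReLU(5.0) = 5.0
ReLU(-5.9) = 0
ReLU(-3.0) = 0
ReLU(-2.5) = 0
ReLU(0.3) = 0.3
Active neurons (>0): 3

3


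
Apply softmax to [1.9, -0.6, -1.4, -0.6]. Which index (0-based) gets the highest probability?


Softmax is a monotonic transformation, so it preserves the argmax.
We need to find the index of the maximum logit.
Index 0: 1.9
Index 1: -0.6
Index 2: -1.4
Index 3: -0.6
Maximum logit = 1.9 at index 0

0


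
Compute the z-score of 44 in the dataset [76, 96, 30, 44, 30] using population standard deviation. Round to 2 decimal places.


Mean = (76 + 96 + 30 + 44 + 30) / 5 = 55.2
Variance = sum((x_i - mean)^2) / n = 698.56
Std = sqrt(698.56) = 26.4303
Z = (x - mean) / std
= (44 - 55.2) / 26.4303
= -11.2 / 26.4303
= -0.42

-0.42


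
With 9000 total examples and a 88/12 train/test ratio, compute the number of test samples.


Train samples = 9000 * 88% = 7920
Test samples = 9000 - 7920
= 1080

1080


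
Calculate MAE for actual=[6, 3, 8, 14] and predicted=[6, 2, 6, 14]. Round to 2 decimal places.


Absolute errors: [0, 1, 2, 0]
Sum of absolute errors = 3
MAE = 3 / 4 = 0.75

0.75


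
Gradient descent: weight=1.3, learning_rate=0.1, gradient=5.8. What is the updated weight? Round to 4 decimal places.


w_new = w_old - lr * gradient
= 1.3 - 0.1 * 5.8
= 1.3 - (0.58)
= 0.7200

0.7200


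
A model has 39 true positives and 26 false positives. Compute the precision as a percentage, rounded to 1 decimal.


Precision = TP / (TP + FP) * 100
= 39 / (39 + 26)
= 39 / 65
= 0.6
= 60.0%

60.0


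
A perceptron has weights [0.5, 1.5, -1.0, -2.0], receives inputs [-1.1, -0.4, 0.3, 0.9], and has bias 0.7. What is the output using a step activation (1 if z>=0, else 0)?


z = w . x + b
= 0.5*-1.1 + 1.5*-0.4 + -1.0*0.3 + -2.0*0.9 + 0.7
= -0.55 + -0.6 + -0.3 + -1.8 + 0.7
= -3.25 + 0.7
= -2.55
Since z = -2.55 < 0, output = 0

0


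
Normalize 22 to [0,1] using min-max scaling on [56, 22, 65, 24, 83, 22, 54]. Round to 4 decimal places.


Min = 22, Max = 83
Range = 83 - 22 = 61
Scaled = (x - min) / (max - min)
= (22 - 22) / 61
= 0 / 61
= 0.0000

0.0000


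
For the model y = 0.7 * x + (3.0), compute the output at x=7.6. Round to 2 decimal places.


y = 0.7 * 7.6 + (3.0)
= 5.32 + (3.0)
= 8.32

8.32


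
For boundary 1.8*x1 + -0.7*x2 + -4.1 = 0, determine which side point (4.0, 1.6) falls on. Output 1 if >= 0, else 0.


Compute 1.8 * 4.0 + -0.7 * 1.6 + -4.1
= 7.2 + -1.12 + -4.1
= 1.98
Since 1.98 >= 0, the point is on the positive side.

1


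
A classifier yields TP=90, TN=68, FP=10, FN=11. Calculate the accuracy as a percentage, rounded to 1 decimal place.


Accuracy = (TP + TN) / (TP + TN + FP + FN) * 100
= (90 + 68) / (90 + 68 + 10 + 11)
= 158 / 179
= 0.8827
= 88.3%

88.3


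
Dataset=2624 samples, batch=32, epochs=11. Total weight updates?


Iterations per epoch = 2624 / 32 = 82
Total updates = iterations_per_epoch * epochs
= 82 * 11
= 902

902


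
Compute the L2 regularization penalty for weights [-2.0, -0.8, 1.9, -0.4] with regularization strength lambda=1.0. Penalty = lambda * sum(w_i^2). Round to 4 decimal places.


Squaring each weight:
(-2.0)^2 = 4.0
(-0.8)^2 = 0.64
1.9^2 = 3.61
(-0.4)^2 = 0.16
Sum of squares = 8.41
Penalty = 1.0 * 8.41 = 8.4100

8.4100


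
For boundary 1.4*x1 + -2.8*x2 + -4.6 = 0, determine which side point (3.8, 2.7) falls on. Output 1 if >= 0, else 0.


Compute 1.4 * 3.8 + -2.8 * 2.7 + -4.6
= 5.32 + -7.56 + -4.6
= -6.84
Since -6.84 < 0, the point is on the negative side.

0


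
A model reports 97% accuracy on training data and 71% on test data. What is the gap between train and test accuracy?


Gap = train_accuracy - test_accuracy
= 97 - 71
= 26%
This large gap strongly indicates overfitting.

26


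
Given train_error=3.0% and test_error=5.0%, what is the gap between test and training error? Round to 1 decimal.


Generalization gap = test_error - train_error
= 5.0 - 3.0
= 2.0%
A moderate gap.

2.0


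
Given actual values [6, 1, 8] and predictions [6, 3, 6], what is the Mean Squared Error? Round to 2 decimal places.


Differences: [0, -2, 2]
Squared errors: [0, 4, 4]
Sum of squared errors = 8
MSE = 8 / 3 = 2.67

2.67


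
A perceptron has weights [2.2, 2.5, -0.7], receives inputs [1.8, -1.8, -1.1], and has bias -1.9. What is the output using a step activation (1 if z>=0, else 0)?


z = w . x + b
= 2.2*1.8 + 2.5*-1.8 + -0.7*-1.1 + -1.9
= 3.96 + -4.5 + 0.77 + -1.9
= 0.23 + -1.9
= -1.67
Since z = -1.67 < 0, output = 0

0


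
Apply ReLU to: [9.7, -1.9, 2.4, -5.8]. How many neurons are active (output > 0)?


ReLU(x) = max(0, x) for each element:
ReLU(9.7) = 9.7
ReLU(-1.9) = 0
ReLU(2.4) = 2.4
ReLU(-5.8) = 0
Active neurons (>0): 2

2


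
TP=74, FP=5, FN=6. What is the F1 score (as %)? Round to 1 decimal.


Precision = TP / (TP + FP) = 74 / 79 = 0.9367
Recall = TP / (TP + FN) = 74 / 80 = 0.925
F1 = 2 * P * R / (P + R)
= 2 * 0.9367 * 0.925 / (0.9367 + 0.925)
= 1.7329 / 1.8617
= 0.9308
As percentage: 93.1%

93.1


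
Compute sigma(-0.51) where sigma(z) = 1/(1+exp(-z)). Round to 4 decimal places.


sigmoid(z) = 1 / (1 + exp(-z))
exp(-(-0.51)) = exp(0.51) = 1.6653
1 + 1.6653 = 2.6653
1 / 2.6653 = 0.3752

0.3752


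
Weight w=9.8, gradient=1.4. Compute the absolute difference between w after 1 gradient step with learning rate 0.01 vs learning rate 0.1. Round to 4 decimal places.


With lr=0.01: w_new = 9.8 - 0.01 * 1.4 = 9.786
With lr=0.1: w_new = 9.8 - 0.1 * 1.4 = 9.66
Absolute difference = |9.786 - 9.66|
= 0.1260

0.1260


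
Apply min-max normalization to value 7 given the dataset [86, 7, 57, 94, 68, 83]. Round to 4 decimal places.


Min = 7, Max = 94
Range = 94 - 7 = 87
Scaled = (x - min) / (max - min)
= (7 - 7) / 87
= 0 / 87
= 0.0000

0.0000


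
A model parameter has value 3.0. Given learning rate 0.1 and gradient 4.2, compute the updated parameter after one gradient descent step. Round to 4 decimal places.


w_new = w_old - lr * gradient
= 3.0 - 0.1 * 4.2
= 3.0 - (0.42)
= 2.5800

2.5800


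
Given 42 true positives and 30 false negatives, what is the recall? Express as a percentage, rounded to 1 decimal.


Recall = TP / (TP + FN) * 100
= 42 / (42 + 30)
= 42 / 72
= 0.5833
= 58.3%

58.3


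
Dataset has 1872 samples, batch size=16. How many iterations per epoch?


Iterations per epoch = dataset_size / batch_size
= 1872 / 16
= 117

117


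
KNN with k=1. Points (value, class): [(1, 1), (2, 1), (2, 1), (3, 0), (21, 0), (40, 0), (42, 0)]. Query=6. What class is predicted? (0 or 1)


Distances from query 6:
Point 3 (class 0): distance = 3
K=1 nearest neighbors: classes = [0]
Votes for class 1: 0 / 1
Majority vote => class 0

0


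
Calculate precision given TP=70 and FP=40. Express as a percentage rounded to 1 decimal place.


Precision = TP / (TP + FP) * 100
= 70 / (70 + 40)
= 70 / 110
= 0.6364
= 63.6%

63.6


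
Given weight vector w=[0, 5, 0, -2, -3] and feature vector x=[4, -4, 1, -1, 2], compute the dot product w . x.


Element-wise products:
0 * 4 = 0
5 * -4 = -20
0 * 1 = 0
-2 * -1 = 2
-3 * 2 = -6
Sum = 0 + -20 + 0 + 2 + -6
= -24

-24


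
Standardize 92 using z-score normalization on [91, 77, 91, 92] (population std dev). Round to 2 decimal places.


Mean = (91 + 77 + 91 + 92) / 4 = 87.75
Variance = sum((x_i - mean)^2) / n = 38.6875
Std = sqrt(38.6875) = 6.2199
Z = (x - mean) / std
= (92 - 87.75) / 6.2199
= 4.25 / 6.2199
= 0.68

0.68


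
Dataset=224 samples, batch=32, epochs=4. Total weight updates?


Iterations per epoch = 224 / 32 = 7
Total updates = iterations_per_epoch * epochs
= 7 * 4
= 28

28


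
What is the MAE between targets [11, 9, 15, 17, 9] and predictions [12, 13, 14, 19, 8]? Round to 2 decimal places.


Absolute errors: [1, 4, 1, 2, 1]
Sum of absolute errors = 9
MAE = 9 / 5 = 1.80

1.80


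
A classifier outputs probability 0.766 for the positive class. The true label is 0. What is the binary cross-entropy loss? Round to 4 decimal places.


For y=0: Loss = -log(1-p)
= -log(1 - 0.766)
= -log(0.234)
= -(-1.4524)
= 1.4524

1.4524


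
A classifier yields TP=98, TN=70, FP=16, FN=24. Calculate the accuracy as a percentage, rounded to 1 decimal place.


Accuracy = (TP + TN) / (TP + TN + FP + FN) * 100
= (98 + 70) / (98 + 70 + 16 + 24)
= 168 / 208
= 0.8077
= 80.8%

80.8


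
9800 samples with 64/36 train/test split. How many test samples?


Train samples = 9800 * 64% = 6272
Test samples = 9800 - 6272
= 3528

3528


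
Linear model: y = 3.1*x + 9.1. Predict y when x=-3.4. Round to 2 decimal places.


y = 3.1 * -3.4 + (9.1)
= -10.54 + (9.1)
= -1.44

-1.44


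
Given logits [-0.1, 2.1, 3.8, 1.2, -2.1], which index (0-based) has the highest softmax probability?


Softmax is a monotonic transformation, so it preserves the argmax.
We need to find the index of the maximum logit.
Index 0: -0.1
Index 1: 2.1
Index 2: 3.8
Index 3: 1.2
Index 4: -2.1
Maximum logit = 3.8 at index 2

2


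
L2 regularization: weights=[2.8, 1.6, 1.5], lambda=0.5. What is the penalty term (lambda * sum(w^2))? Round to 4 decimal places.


Squaring each weight:
2.8^2 = 7.84
1.6^2 = 2.56
1.5^2 = 2.25
Sum of squares = 12.65
Penalty = 0.5 * 12.65 = 6.3250

6.3250


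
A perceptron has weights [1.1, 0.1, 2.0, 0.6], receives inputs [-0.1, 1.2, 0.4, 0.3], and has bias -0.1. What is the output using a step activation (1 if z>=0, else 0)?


z = w . x + b
= 1.1*-0.1 + 0.1*1.2 + 2.0*0.4 + 0.6*0.3 + -0.1
= -0.11 + 0.12 + 0.8 + 0.18 + -0.1
= 0.99 + -0.1
= 0.89
Since z = 0.89 >= 0, output = 1

1


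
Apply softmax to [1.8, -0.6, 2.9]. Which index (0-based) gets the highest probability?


Softmax is a monotonic transformation, so it preserves the argmax.
We need to find the index of the maximum logit.
Index 0: 1.8
Index 1: -0.6
Index 2: 2.9
Maximum logit = 2.9 at index 2

2


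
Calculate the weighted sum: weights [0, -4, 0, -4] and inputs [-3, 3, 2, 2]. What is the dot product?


Element-wise products:
0 * -3 = 0
-4 * 3 = -12
0 * 2 = 0
-4 * 2 = -8
Sum = 0 + -12 + 0 + -8
= -20

-20


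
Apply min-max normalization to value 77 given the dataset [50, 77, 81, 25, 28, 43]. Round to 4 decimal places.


Min = 25, Max = 81
Range = 81 - 25 = 56
Scaled = (x - min) / (max - min)
= (77 - 25) / 56
= 52 / 56
= 0.9286

0.9286


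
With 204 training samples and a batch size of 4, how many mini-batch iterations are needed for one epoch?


Iterations per epoch = dataset_size / batch_size
= 204 / 4
= 51

51


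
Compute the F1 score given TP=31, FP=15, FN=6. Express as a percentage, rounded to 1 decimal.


Precision = TP / (TP + FP) = 31 / 46 = 0.6739
Recall = TP / (TP + FN) = 31 / 37 = 0.8378
F1 = 2 * P * R / (P + R)
= 2 * 0.6739 * 0.8378 / (0.6739 + 0.8378)
= 1.1293 / 1.5118
= 0.747
As percentage: 74.7%

74.7


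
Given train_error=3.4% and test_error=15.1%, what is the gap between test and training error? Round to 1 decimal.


Generalization gap = test_error - train_error
= 15.1 - 3.4
= 11.7%
A large gap suggests overfitting.

11.7


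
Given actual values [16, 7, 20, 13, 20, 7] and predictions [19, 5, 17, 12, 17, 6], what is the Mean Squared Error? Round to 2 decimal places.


Differences: [-3, 2, 3, 1, 3, 1]
Squared errors: [9, 4, 9, 1, 9, 1]
Sum of squared errors = 33
MSE = 33 / 6 = 5.50

5.50


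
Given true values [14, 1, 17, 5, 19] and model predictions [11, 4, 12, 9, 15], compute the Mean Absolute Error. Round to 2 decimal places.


Absolute errors: [3, 3, 5, 4, 4]
Sum of absolute errors = 19
MAE = 19 / 5 = 3.80

3.80


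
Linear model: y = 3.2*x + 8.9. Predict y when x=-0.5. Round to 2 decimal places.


y = 3.2 * -0.5 + (8.9)
= -1.6 + (8.9)
= 7.30

7.30


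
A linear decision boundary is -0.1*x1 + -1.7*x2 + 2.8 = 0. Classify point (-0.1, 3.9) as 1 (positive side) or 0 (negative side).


Compute -0.1 * -0.1 + -1.7 * 3.9 + 2.8
= 0.01 + -6.63 + 2.8
= -3.82
Since -3.82 < 0, the point is on the negative side.

0


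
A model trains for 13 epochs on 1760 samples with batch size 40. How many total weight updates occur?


Iterations per epoch = 1760 / 40 = 44
Total updates = iterations_per_epoch * epochs
= 44 * 13
= 572

572


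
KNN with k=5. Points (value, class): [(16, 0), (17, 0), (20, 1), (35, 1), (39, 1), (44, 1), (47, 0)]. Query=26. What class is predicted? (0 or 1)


Distances from query 26:
Point 20 (class 1): distance = 6
Point 17 (class 0): distance = 9
Point 35 (class 1): distance = 9
Point 16 (class 0): distance = 10
Point 39 (class 1): distance = 13
K=5 nearest neighbors: classes = [1, 0, 1, 0, 1]
Votes for class 1: 3 / 5
Majority vote => class 1

1


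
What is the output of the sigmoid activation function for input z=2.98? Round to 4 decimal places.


sigmoid(z) = 1 / (1 + exp(-z))
exp(-(2.98)) = exp(-2.98) = 0.0508
1 + 0.0508 = 1.0508
1 / 1.0508 = 0.9517

0.9517


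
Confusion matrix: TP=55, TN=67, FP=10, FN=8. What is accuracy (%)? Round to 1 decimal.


Accuracy = (TP + TN) / (TP + TN + FP + FN) * 100
= (55 + 67) / (55 + 67 + 10 + 8)
= 122 / 140
= 0.8714
= 87.1%

87.1


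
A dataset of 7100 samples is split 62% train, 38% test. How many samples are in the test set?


Train samples = 7100 * 62% = 4402
Test samples = 7100 - 4402
= 2698

2698


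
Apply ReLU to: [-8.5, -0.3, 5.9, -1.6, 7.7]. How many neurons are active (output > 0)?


ReLU(x) = max(0, x) for each element:
ReLU(-8.5) = 0
ReLU(-0.3) = 0
ReLU(5.9) = 5.9
ReLU(-1.6) = 0
ReLU(7.7) = 7.7
Active neurons (>0): 2

2


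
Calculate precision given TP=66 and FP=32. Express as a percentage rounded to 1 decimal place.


Precision = TP / (TP + FP) * 100
= 66 / (66 + 32)
= 66 / 98
= 0.6735
= 67.3%

67.3


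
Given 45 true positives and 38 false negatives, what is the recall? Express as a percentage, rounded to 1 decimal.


Recall = TP / (TP + FN) * 100
= 45 / (45 + 38)
= 45 / 83
= 0.5422
= 54.2%

54.2


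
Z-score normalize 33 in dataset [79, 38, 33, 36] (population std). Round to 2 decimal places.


Mean = (79 + 38 + 33 + 36) / 4 = 46.5
Variance = sum((x_i - mean)^2) / n = 355.25
Std = sqrt(355.25) = 18.8481
Z = (x - mean) / std
= (33 - 46.5) / 18.8481
= -13.5 / 18.8481
= -0.72

-0.72


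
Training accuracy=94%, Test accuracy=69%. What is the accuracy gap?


Gap = train_accuracy - test_accuracy
= 94 - 69
= 25%
This large gap strongly indicates overfitting.

25


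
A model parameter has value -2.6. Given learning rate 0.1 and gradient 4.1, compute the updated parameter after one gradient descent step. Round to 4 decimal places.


w_new = w_old - lr * gradient
= -2.6 - 0.1 * 4.1
= -2.6 - (0.41)
= -3.0100

-3.0100


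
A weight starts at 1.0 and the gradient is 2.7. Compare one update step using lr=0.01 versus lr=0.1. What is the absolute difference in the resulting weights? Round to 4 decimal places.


With lr=0.01: w_new = 1.0 - 0.01 * 2.7 = 0.973
With lr=0.1: w_new = 1.0 - 0.1 * 2.7 = 0.73
Absolute difference = |0.973 - 0.73|
= 0.2430

0.2430


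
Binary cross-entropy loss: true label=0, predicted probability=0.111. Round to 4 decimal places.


For y=0: Loss = -log(1-p)
= -log(1 - 0.111)
= -log(0.889)
= -(-0.1177)
= 0.1177

0.1177


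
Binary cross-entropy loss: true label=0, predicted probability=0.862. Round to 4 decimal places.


For y=0: Loss = -log(1-p)
= -log(1 - 0.862)
= -log(0.138)
= -(-1.9805)
= 1.9805

1.9805


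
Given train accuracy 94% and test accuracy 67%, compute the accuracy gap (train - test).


Gap = train_accuracy - test_accuracy
= 94 - 67
= 27%
This large gap strongly indicates overfitting.

27


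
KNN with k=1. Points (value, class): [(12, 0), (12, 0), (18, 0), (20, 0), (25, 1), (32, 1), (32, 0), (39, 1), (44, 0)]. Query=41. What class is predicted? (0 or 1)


Distances from query 41:
Point 39 (class 1): distance = 2
K=1 nearest neighbors: classes = [1]
Votes for class 1: 1 / 1
Majority vote => class 1

1


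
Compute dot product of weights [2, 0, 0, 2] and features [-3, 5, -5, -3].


Element-wise products:
2 * -3 = -6
0 * 5 = 0
0 * -5 = 0
2 * -3 = -6
Sum = -6 + 0 + 0 + -6
= -12

-12


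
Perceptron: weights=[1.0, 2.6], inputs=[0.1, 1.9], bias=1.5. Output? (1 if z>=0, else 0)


z = w . x + b
= 1.0*0.1 + 2.6*1.9 + 1.5
= 0.1 + 4.94 + 1.5
= 5.04 + 1.5
= 6.54
Since z = 6.54 >= 0, output = 1

1


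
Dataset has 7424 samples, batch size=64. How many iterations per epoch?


Iterations per epoch = dataset_size / batch_size
= 7424 / 64
= 116

116


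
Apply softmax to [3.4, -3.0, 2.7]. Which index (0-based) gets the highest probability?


Softmax is a monotonic transformation, so it preserves the argmax.
We need to find the index of the maximum logit.
Index 0: 3.4
Index 1: -3.0
Index 2: 2.7
Maximum logit = 3.4 at index 0

0


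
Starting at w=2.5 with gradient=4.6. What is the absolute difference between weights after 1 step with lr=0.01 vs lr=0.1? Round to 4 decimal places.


With lr=0.01: w_new = 2.5 - 0.01 * 4.6 = 2.454
With lr=0.1: w_new = 2.5 - 0.1 * 4.6 = 2.04
Absolute difference = |2.454 - 2.04|
= 0.4140

0.4140


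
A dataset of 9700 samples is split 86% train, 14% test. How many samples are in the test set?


Train samples = 9700 * 86% = 8342
Test samples = 9700 - 8342
= 1358

1358


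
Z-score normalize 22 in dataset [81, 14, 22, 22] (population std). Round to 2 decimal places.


Mean = (81 + 14 + 22 + 22) / 4 = 34.75
Variance = sum((x_i - mean)^2) / n = 723.6875
Std = sqrt(723.6875) = 26.9014
Z = (x - mean) / std
= (22 - 34.75) / 26.9014
= -12.75 / 26.9014
= -0.47

-0.47


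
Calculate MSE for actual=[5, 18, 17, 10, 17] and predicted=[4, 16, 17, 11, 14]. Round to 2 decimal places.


Differences: [1, 2, 0, -1, 3]
Squared errors: [1, 4, 0, 1, 9]
Sum of squared errors = 15
MSE = 15 / 5 = 3.00

3.00


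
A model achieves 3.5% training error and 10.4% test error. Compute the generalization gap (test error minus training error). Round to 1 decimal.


Generalization gap = test_error - train_error
= 10.4 - 3.5
= 6.9%
A moderate gap.

6.9


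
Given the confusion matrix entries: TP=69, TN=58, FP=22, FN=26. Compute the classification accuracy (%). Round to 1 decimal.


Accuracy = (TP + TN) / (TP + TN + FP + FN) * 100
= (69 + 58) / (69 + 58 + 22 + 26)
= 127 / 175
= 0.7257
= 72.6%

72.6


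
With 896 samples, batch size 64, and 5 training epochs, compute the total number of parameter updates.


Iterations per epoch = 896 / 64 = 14
Total updates = iterations_per_epoch * epochs
= 14 * 5
= 70

70


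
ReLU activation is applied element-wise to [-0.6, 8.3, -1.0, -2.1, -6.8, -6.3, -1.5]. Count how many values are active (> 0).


ReLU(x) = max(0, x) for each element:
ReLU(-0.6) = 0
ReLU(8.3) = 8.3
ReLU(-1.0) = 0
ReLU(-2.1) = 0
ReLU(-6.8) = 0
ReLU(-6.3) = 0
ReLU(-1.5) = 0
Active neurons (>0): 1

1


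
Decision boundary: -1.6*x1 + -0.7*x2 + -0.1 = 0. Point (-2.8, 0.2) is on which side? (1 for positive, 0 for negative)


Compute -1.6 * -2.8 + -0.7 * 0.2 + -0.1
= 4.48 + -0.14 + -0.1
= 4.24
Since 4.24 >= 0, the point is on the positive side.

1


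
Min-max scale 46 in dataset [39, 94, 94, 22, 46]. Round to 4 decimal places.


Min = 22, Max = 94
Range = 94 - 22 = 72
Scaled = (x - min) / (max - min)
= (46 - 22) / 72
= 24 / 72
= 0.3333

0.3333


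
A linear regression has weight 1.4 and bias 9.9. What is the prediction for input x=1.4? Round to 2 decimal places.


y = 1.4 * 1.4 + (9.9)
= 1.96 + (9.9)
= 11.86

11.86


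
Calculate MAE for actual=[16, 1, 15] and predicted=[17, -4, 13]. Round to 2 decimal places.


Absolute errors: [1, 5, 2]
Sum of absolute errors = 8
MAE = 8 / 3 = 2.67

2.67


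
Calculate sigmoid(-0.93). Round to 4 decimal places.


sigmoid(z) = 1 / (1 + exp(-z))
exp(-(-0.93)) = exp(0.93) = 2.5345
1 + 2.5345 = 3.5345
1 / 3.5345 = 0.2829

0.2829


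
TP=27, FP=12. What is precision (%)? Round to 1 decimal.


Precision = TP / (TP + FP) * 100
= 27 / (27 + 12)
= 27 / 39
= 0.6923
= 69.2%

69.2


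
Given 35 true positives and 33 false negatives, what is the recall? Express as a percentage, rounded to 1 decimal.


Recall = TP / (TP + FN) * 100
= 35 / (35 + 33)
= 35 / 68
= 0.5147
= 51.5%

51.5


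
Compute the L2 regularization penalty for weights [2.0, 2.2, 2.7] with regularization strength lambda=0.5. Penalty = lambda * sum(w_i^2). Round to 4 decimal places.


Squaring each weight:
2.0^2 = 4.0
2.2^2 = 4.84
2.7^2 = 7.29
Sum of squares = 16.13
Penalty = 0.5 * 16.13 = 8.0650

8.0650


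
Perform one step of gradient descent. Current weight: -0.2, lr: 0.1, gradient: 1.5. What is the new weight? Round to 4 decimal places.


w_new = w_old - lr * gradient
= -0.2 - 0.1 * 1.5
= -0.2 - (0.15)
= -0.3500

-0.3500


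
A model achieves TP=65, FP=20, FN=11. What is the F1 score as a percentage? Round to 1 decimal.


Precision = TP / (TP + FP) = 65 / 85 = 0.7647
Recall = TP / (TP + FN) = 65 / 76 = 0.8553
F1 = 2 * P * R / (P + R)
= 2 * 0.7647 * 0.8553 / (0.7647 + 0.8553)
= 1.308 / 1.62
= 0.8075
As percentage: 80.7%

80.7


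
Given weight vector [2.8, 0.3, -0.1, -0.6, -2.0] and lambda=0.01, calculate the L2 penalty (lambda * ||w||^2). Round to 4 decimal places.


Squaring each weight:
2.8^2 = 7.84
0.3^2 = 0.09
(-0.1)^2 = 0.01
(-0.6)^2 = 0.36
(-2.0)^2 = 4.0
Sum of squares = 12.3
Penalty = 0.01 * 12.3 = 0.1230

0.1230


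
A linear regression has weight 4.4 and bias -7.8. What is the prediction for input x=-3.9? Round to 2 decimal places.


y = 4.4 * -3.9 + (-7.8)
= -17.16 + (-7.8)
= -24.96

-24.96


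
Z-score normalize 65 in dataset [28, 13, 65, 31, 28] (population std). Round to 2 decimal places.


Mean = (28 + 13 + 65 + 31 + 28) / 5 = 33.0
Variance = sum((x_i - mean)^2) / n = 295.6
Std = sqrt(295.6) = 17.193
Z = (x - mean) / std
= (65 - 33.0) / 17.193
= 32.0 / 17.193
= 1.86

1.86


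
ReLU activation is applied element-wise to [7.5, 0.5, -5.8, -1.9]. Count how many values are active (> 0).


ReLU(x) = max(0, x) for each element:
ReLU(7.5) = 7.5
ReLU(0.5) = 0.5
ReLU(-5.8) = 0
ReLU(-1.9) = 0
Active neurons (>0): 2

2


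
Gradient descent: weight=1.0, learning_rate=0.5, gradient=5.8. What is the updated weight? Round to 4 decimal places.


w_new = w_old - lr * gradient
= 1.0 - 0.5 * 5.8
= 1.0 - (2.9)
= -1.9000

-1.9000


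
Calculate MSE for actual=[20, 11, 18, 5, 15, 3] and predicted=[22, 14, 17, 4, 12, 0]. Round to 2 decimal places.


Differences: [-2, -3, 1, 1, 3, 3]
Squared errors: [4, 9, 1, 1, 9, 9]
Sum of squared errors = 33
MSE = 33 / 6 = 5.50

5.50


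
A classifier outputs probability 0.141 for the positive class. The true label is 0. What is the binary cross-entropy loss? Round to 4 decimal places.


For y=0: Loss = -log(1-p)
= -log(1 - 0.141)
= -log(0.859)
= -(-0.152)
= 0.1520

0.1520
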